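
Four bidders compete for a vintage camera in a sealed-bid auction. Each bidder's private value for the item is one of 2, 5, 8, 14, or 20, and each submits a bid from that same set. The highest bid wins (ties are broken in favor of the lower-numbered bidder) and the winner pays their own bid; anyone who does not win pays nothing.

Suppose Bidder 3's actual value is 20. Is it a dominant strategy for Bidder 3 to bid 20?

No

Consider the case where Bidder 1 bids 2, Bidder 2 bids 2 and Bidder 4 bids 2.
Truthful bid 20: wins, pays 20, utility 20 - 20 = 0.
Bid 5 instead: wins, pays 5, utility 20 - 5 = 15.
Since 15 > 0, bidding 5 is strictly better here, so truthful bidding is not dominant.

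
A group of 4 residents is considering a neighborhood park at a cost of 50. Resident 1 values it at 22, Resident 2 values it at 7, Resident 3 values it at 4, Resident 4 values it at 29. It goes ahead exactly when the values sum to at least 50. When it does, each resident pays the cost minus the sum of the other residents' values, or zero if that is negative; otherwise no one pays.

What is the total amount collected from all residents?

Total value 62 ≥ cost 50, so it is built.
Resident 1: others sum to 40; max(0, 50 - 40) = 10.
Resident 2: others sum to 55; max(0, 50 - 55) = 0.
Resident 3: others sum to 58; max(0, 50 - 58) = 0.
Resident 4: others sum to 33; max(0, 50 - 33) = 17.
Total collected = 10 + 0 + 0 + 17 = 27.

27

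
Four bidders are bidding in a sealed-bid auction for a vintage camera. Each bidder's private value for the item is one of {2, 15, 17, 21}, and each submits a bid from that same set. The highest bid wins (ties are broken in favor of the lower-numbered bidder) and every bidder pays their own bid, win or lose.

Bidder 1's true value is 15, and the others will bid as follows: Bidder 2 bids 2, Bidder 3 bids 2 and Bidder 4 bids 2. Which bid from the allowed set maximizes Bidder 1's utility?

2

Bid 2: wins, pays 2, utility 15 - 2 = 13.
Bid 15: wins, pays 15, utility 15 - 15 = 0.
Bid 17: wins, pays 17, utility 15 - 17 = -2.
Bid 21: wins, pays 21, utility 15 - 21 = -6.
The best choice is 2 with utility 13.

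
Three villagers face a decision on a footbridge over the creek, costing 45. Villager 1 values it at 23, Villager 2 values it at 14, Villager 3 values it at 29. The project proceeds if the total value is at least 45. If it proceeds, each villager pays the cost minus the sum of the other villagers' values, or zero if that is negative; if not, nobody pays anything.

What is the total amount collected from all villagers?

Total value 66 ≥ cost 45, so it is built.
Villager 1: others sum to 43; max(0, 45 - 43) = 2.
Villager 2: others sum to 52; max(0, 45 - 52) = 0.
Villager 3: others sum to 37; max(0, 45 - 37) = 8.
Total collected = 2 + 0 + 8 = 10.

10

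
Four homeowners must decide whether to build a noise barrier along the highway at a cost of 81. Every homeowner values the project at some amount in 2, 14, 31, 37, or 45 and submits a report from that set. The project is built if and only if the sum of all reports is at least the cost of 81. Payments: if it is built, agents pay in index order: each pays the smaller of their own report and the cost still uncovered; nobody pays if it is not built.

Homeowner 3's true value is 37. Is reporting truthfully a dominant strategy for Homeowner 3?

No

Consider the case where Homeowner 1 reports 2, Homeowner 2 reports 14 and Homeowner 4 reports 37.
Truthful report 37: project built, pays 37, utility 37 - 37 = 0.
Report 31 instead: project built, pays 31, utility 37 - 31 = 6.
Since 6 > 0, reporting 31 is strictly better here, so truthful reporting is not dominant.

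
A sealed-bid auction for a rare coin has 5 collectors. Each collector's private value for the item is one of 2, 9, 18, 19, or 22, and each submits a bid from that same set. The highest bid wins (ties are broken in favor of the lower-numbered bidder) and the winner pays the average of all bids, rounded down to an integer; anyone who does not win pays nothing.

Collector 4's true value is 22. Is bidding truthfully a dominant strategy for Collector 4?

No

Consider the case where Collector 1 bids 2, Collector 2 bids 2, Collector 3 bids 2 and Collector 5 bids 2.
Truthful bid 22: wins, pays 6, utility 22 - 6 = 16.
Bid 9 instead: wins, pays 3, utility 22 - 3 = 19.
Since 19 > 16, bidding 9 is strictly better here, so truthful bidding is not dominant.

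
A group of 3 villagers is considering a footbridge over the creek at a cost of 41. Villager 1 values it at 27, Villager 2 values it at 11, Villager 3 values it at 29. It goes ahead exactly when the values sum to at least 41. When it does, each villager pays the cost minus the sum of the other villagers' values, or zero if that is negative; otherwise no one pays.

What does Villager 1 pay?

1

Total value 67 ≥ cost 41, so the project is built.
The other villagers' values sum to 40.
Cost minus that sum is 41 - 40 = 1.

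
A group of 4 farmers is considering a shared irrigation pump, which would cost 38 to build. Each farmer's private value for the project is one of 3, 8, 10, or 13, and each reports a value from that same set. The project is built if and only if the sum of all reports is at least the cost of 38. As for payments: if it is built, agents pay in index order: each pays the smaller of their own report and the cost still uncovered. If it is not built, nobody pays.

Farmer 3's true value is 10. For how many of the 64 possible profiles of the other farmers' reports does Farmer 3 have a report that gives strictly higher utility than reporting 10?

Others report (8, 10, 13): truth gives 0; report 8 gives 2 > 0. Violating.
Others report (8, 13, 10): truth gives 0; report 8 gives 2 > 0. Violating.
Others report (8, 13, 13): truth gives 0; report 8 gives 2 > 0. Violating.
Others report (10, 8, 13): truth gives 0; report 8 gives 2 > 0. Violating.
Others report (3, 3, 3): truth gives 0; no alternative beats it.
Others report (3, 3, 8): truth gives 0; no alternative beats it.
(Checking all 64 profiles: 17 have a profitable deviation, 47 do not.)

17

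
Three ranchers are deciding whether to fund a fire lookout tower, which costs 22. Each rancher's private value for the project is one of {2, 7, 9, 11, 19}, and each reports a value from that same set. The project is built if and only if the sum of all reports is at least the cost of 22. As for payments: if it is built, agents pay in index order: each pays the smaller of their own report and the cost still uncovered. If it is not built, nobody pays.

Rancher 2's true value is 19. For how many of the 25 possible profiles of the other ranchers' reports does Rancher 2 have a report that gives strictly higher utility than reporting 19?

22

Others report (2, 9): truth gives 0; report 11 gives 8 > 0. Violating.
Others report (2, 11): truth gives 0; report 9 gives 10 > 0. Violating.
Others report (2, 19): truth gives 0; report 2 gives 17 > 0. Violating.
Others report (7, 7): truth gives 4; report 9 gives 10 > 4. Violating.
Others report (2, 2): truth gives 0; no alternative beats it.
Others report (2, 7): truth gives 0; no alternative beats it.
(Checking all 25 profiles: 22 have a profitable deviation, 3 do not.)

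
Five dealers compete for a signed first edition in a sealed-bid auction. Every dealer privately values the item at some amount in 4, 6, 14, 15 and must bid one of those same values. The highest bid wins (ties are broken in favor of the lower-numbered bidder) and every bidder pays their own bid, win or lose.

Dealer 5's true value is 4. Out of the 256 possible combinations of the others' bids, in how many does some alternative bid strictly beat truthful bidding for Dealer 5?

1

Others bid (4, 4, 4, 4): truth gives -4; bid 6 gives -2 > -4. Violating.
Others bid (4, 4, 4, 6): truth gives -4; no alternative beats it.
Others bid (4, 4, 4, 14): truth gives -4; no alternative beats it.
(Checking all 256 profiles: 1 has a profitable deviation, 255 do not.)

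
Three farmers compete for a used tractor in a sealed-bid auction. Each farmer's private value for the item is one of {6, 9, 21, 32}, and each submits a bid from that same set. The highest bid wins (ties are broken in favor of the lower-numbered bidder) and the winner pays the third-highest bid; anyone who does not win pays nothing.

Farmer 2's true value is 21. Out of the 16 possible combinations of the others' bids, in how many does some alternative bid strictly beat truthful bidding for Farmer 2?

4

Others bid (6, 32): truth gives 0; bid 32 gives 15 > 0. Violating.
Others bid (9, 32): truth gives 0; bid 32 gives 12 > 0. Violating.
Others bid (21, 6): truth gives 0; bid 32 gives 15 > 0. Violating.
Others bid (21, 9): truth gives 0; bid 32 gives 12 > 0. Violating.
Others bid (6, 6): truth gives 15; no alternative beats it.
Others bid (6, 9): truth gives 15; no alternative beats it.
(Checking all 16 profiles: 4 have a profitable deviation, 12 do not.)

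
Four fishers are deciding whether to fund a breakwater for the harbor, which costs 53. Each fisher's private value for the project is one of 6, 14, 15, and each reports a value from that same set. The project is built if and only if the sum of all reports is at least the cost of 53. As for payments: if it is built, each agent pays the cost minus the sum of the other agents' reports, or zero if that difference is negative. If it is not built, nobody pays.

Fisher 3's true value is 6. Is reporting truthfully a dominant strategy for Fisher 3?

Check each profile of the others' reports and compare truth against every alternative report.
Others report (14, 14, 14): truth gives 0, best alternative gives -5.
Others report (14, 14, 15): truth gives 0, best alternative gives -4.
Others report (14, 15, 14): truth gives 0, best alternative gives -4.
Others report (15, 14, 14): truth gives 0, best alternative gives -4.
Others report (14, 15, 15): truth gives 0, best alternative gives -3.
Others report (15, 14, 15): truth gives 0, best alternative gives -3.
(Remaining 21 profiles checked similarly; truth is weakly best in each.)
In every case the truthful report is at least as good as any alternative, so it is a dominant strategy.

Yes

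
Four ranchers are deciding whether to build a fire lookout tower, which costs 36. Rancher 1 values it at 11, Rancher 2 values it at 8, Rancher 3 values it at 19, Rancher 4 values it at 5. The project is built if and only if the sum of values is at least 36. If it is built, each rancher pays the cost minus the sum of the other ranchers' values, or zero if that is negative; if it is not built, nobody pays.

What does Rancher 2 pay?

Total value 43 ≥ cost 36, so the project is built.
The other ranchers' values sum to 35.
Cost minus that sum is 36 - 35 = 1.

1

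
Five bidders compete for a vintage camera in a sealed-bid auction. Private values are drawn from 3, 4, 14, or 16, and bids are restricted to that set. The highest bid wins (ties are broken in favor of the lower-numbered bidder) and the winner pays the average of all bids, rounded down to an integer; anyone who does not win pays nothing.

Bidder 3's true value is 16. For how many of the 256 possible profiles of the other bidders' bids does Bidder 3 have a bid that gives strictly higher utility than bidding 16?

28

Others bid (3, 3, 3, 3): truth gives 11; bid 4 gives 13 > 11. Violating.
Others bid (3, 3, 3, 4): truth gives 11; bid 4 gives 13 > 11. Violating.
Others bid (3, 3, 4, 3): truth gives 11; bid 4 gives 13 > 11. Violating.
Others bid (3, 3, 4, 4): truth gives 10; bid 4 gives 13 > 10. Violating.
Others bid (3, 3, 3, 14): truth gives 9; no alternative beats it.
Others bid (3, 3, 3, 16): truth gives 8; no alternative beats it.
(Checking all 256 profiles: 28 have a profitable deviation, 228 do not.)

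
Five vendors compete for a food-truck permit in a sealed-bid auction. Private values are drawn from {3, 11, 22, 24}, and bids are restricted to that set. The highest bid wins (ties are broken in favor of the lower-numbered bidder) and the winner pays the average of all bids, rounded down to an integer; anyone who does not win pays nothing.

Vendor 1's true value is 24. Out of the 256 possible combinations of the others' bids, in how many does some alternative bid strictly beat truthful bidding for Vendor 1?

42

Others bid (3, 3, 3, 3): truth gives 17; bid 3 gives 21 > 17. Violating.
Others bid (3, 3, 3, 11): truth gives 16; bid 11 gives 18 > 16. Violating.
Others bid (3, 3, 3, 22): truth gives 13; bid 22 gives 14 > 13. Violating.
Others bid (3, 3, 11, 3): truth gives 16; bid 11 gives 18 > 16. Violating.
Others bid (3, 3, 3, 24): truth gives 13; no alternative beats it.
Others bid (3, 3, 11, 22): truth gives 12; no alternative beats it.
(Checking all 256 profiles: 42 have a profitable deviation, 214 do not.)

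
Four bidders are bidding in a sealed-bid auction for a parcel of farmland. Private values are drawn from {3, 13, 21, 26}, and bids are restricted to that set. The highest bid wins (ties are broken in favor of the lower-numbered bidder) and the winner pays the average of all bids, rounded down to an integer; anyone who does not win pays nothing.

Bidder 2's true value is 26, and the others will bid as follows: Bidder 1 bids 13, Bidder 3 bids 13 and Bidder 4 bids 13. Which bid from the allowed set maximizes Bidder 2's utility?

Bid 3: loses, pays 0, utility 0.
Bid 13: loses, pays 0, utility 0.
Bid 21: wins, pays 15, utility 26 - 15 = 11.
Bid 26: wins, pays 16, utility 26 - 16 = 10.
The best choice is 21 with utility 11.

21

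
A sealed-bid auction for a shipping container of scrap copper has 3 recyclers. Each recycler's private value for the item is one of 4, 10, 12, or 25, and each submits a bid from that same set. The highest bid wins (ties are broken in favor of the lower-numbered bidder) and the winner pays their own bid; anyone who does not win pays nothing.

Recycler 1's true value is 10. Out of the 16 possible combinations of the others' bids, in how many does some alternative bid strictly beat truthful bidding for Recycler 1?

1

Others bid (4, 4): truth gives 0; bid 4 gives 6 > 0. Violating.
Others bid (4, 10): truth gives 0; no alternative beats it.
Others bid (4, 12): truth gives 0; no alternative beats it.
(Checking all 16 profiles: 1 has a profitable deviation, 15 do not.)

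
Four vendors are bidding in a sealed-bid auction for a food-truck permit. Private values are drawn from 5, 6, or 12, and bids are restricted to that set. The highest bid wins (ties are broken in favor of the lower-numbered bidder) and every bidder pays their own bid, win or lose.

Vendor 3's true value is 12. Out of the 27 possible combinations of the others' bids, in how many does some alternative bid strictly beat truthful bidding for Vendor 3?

Others bid (5, 5, 5): truth gives 0; bid 6 gives 6 > 0. Violating.
Others bid (5, 5, 6): truth gives 0; bid 6 gives 6 > 0. Violating.
Others bid (5, 12, 5): truth gives -12; bid 5 gives -5 > -12. Violating.
Others bid (5, 12, 6): truth gives -12; bid 5 gives -5 > -12. Violating.
Others bid (5, 5, 12): truth gives 0; no alternative beats it.
Others bid (5, 6, 5): truth gives 0; no alternative beats it.
(Checking all 27 profiles: 17 have a profitable deviation, 10 do not.)

17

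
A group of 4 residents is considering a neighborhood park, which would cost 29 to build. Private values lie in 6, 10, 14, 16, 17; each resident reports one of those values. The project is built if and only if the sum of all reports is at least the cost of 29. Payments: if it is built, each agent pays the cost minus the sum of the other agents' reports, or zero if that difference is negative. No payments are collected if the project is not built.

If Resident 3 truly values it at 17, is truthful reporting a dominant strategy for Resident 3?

Check each profile of the others' reports and compare truth against every alternative report.
Others report (6, 6, 17): truth gives 17, best alternative gives 17.
Others report (6, 10, 14): truth gives 17, best alternative gives 17.
Others report (6, 10, 16): truth gives 17, best alternative gives 17.
Others report (6, 10, 17): truth gives 17, best alternative gives 17.
Others report (6, 14, 10): truth gives 17, best alternative gives 17.
Others report (6, 14, 14): truth gives 17, best alternative gives 17.
(Remaining 119 profiles checked similarly; truth is weakly best in each.)
In every case the truthful report is at least as good as any alternative, so it is a dominant strategy.

Yes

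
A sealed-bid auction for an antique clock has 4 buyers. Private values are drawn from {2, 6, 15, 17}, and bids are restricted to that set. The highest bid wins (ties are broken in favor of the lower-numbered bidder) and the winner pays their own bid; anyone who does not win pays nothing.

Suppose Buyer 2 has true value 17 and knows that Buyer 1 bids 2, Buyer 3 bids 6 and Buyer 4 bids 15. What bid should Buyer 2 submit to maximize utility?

15

Bid 2: loses, pays 0, utility 0.
Bid 6: loses, pays 0, utility 0.
Bid 15: wins, pays 15, utility 17 - 15 = 2.
Bid 17: wins, pays 17, utility 17 - 17 = 0.
The best choice is 15 with utility 2.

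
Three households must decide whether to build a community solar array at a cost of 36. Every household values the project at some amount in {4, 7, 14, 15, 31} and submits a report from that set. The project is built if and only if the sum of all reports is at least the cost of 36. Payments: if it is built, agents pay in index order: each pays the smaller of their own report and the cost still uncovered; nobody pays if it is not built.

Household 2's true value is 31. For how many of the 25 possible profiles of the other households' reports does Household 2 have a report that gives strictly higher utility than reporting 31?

17

Others report (4, 31): truth gives 0; report 4 gives 27 > 0. Violating.
Others report (7, 14): truth gives 2; report 15 gives 16 > 2. Violating.
Others report (7, 15): truth gives 2; report 14 gives 17 > 2. Violating.
Others report (7, 31): truth gives 2; report 4 gives 27 > 2. Violating.
Others report (4, 4): truth gives 0; no alternative beats it.
Others report (4, 7): truth gives 0; no alternative beats it.
(Checking all 25 profiles: 17 have a profitable deviation, 8 do not.)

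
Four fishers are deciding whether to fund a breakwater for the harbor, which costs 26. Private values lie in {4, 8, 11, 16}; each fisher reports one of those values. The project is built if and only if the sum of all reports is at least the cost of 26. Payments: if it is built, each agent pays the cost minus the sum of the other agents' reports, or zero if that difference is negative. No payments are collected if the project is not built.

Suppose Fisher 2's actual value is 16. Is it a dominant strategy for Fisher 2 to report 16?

Yes

Check each profile of the others' reports and compare truth against every alternative report.
Others report (4, 4, 4): truth gives 2, best alternative gives 0.
Others report (4, 8, 16): truth gives 16, best alternative gives 16.
Others report (4, 11, 11): truth gives 16, best alternative gives 16.
Others report (4, 11, 16): truth gives 16, best alternative gives 16.
Others report (4, 16, 8): truth gives 16, best alternative gives 16.
Others report (4, 16, 11): truth gives 16, best alternative gives 16.
(Remaining 58 profiles checked similarly; truth is weakly best in each.)
In every case the truthful report is at least as good as any alternative, so it is a dominant strategy.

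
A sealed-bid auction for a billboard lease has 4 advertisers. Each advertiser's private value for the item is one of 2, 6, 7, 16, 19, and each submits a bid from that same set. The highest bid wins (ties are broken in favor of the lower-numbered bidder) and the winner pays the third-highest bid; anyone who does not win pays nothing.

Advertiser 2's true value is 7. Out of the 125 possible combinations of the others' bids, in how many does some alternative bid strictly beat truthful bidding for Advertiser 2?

Others bid (2, 2, 16): truth gives 0; bid 16 gives 5 > 0. Violating.
Others bid (2, 2, 19): truth gives 0; bid 19 gives 5 > 0. Violating.
Others bid (2, 6, 16): truth gives 0; bid 16 gives 1 > 0. Violating.
Others bid (2, 6, 19): truth gives 0; bid 19 gives 1 > 0. Violating.
Others bid (2, 2, 2): truth gives 5; no alternative beats it.
Others bid (2, 2, 6): truth gives 5; no alternative beats it.
(Checking all 125 profiles: 24 have a profitable deviation, 101 do not.)

24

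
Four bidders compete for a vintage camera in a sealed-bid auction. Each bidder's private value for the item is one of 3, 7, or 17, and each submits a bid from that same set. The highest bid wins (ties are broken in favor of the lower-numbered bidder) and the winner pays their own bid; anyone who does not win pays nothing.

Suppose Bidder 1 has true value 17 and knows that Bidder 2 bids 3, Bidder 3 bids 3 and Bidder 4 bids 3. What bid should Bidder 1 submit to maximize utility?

3

Bid 3: wins, pays 3, utility 17 - 3 = 14.
Bid 7: wins, pays 7, utility 17 - 7 = 10.
Bid 17: wins, pays 17, utility 17 - 17 = 0.
The best choice is 3 with utility 14.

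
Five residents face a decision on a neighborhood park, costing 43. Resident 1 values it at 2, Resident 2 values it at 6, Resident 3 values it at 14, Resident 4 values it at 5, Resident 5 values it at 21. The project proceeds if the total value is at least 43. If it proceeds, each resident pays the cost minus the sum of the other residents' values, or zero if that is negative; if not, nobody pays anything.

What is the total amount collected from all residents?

Total value 48 ≥ cost 43, so it is built.
Resident 1: others sum to 46; max(0, 43 - 46) = 0.
Resident 2: others sum to 42; max(0, 43 - 42) = 1.
Resident 3: others sum to 34; max(0, 43 - 34) = 9.
Resident 4: others sum to 43; max(0, 43 - 43) = 0.
Resident 5: others sum to 27; max(0, 43 - 27) = 16.
Total collected = 0 + 1 + 9 + 0 + 16 = 26.

26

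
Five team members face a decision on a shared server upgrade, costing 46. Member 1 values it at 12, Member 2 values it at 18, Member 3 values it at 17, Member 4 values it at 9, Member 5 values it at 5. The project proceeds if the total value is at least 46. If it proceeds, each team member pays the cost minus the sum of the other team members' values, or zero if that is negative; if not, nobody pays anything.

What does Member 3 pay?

Total value 61 ≥ cost 46, so the project is built.
The other team members' values sum to 44.
Cost minus that sum is 46 - 44 = 2.

2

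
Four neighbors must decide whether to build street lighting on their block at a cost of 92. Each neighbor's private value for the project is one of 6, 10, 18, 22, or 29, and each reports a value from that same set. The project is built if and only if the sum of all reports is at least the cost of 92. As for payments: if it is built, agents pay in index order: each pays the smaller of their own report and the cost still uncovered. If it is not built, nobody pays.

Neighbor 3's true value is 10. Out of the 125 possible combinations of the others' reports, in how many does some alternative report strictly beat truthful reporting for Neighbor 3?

1

Others report (29, 29, 29): truth gives 0; report 6 gives 4 > 0. Violating.
Others report (6, 6, 6): truth gives 0; no alternative beats it.
Others report (6, 6, 10): truth gives 0; no alternative beats it.
(Checking all 125 profiles: 1 has a profitable deviation, 124 do not.)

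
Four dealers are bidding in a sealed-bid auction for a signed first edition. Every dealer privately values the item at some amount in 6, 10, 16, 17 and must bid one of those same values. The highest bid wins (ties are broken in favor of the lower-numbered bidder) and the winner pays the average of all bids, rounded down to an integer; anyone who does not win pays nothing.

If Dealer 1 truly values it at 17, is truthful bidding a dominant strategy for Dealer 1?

Consider the case where Dealer 2 bids 6, Dealer 3 bids 6 and Dealer 4 bids 6.
Truthful bid 17: wins, pays 8, utility 17 - 8 = 9.
Bid 6 instead: wins, pays 6, utility 17 - 6 = 11.
Since 11 > 9, bidding 6 is strictly better here, so truthful bidding is not dominant.

No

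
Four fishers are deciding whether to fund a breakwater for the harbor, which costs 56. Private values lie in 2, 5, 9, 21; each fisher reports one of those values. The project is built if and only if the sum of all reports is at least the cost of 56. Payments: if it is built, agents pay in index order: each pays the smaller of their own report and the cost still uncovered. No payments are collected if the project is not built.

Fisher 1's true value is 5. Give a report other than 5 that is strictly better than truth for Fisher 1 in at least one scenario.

2

Suppose Fisher 2 reports 21, Fisher 3 reports 21 and Fisher 4 reports 21.
Report 5: project built, pays 5, utility 5 - 5 = 0.
Report 2: project built, pays 2, utility 5 - 2 = 3.
So reporting 2 beats truth here (3 > 0).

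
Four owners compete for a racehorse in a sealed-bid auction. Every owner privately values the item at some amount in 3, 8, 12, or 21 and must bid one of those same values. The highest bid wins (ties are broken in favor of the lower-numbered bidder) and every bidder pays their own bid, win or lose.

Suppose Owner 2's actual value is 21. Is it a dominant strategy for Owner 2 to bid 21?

No

Consider the case where Owner 1 bids 3, Owner 3 bids 3 and Owner 4 bids 3.
Truthful bid 21: wins, pays 21, utility 21 - 21 = 0.
Bid 8 instead: wins, pays 8, utility 21 - 8 = 13.
Since 13 > 0, bidding 8 is strictly better here, so truthful bidding is not dominant.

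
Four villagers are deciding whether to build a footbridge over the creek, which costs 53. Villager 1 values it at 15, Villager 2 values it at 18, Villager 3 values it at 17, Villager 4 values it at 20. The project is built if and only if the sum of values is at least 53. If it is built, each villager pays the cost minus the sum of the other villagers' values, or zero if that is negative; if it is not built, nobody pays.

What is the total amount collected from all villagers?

Total value 70 ≥ cost 53, so it is built.
Villager 1: others sum to 55; max(0, 53 - 55) = 0.
Villager 2: others sum to 52; max(0, 53 - 52) = 1.
Villager 3: others sum to 53; max(0, 53 - 53) = 0.
Villager 4: others sum to 50; max(0, 53 - 50) = 3.
Total collected = 0 + 1 + 0 + 3 = 4.

4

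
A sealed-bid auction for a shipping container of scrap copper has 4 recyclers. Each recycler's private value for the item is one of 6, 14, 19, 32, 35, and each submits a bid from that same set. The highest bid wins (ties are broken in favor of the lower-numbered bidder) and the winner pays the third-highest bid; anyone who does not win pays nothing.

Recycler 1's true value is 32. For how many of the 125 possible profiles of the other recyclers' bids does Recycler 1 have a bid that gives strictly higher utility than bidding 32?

27

Others bid (6, 6, 35): truth gives 0; bid 35 gives 26 > 0. Violating.
Others bid (6, 14, 35): truth gives 0; bid 35 gives 18 > 0. Violating.
Others bid (6, 19, 35): truth gives 0; bid 35 gives 13 > 0. Violating.
Others bid (6, 35, 6): truth gives 0; bid 35 gives 26 > 0. Violating.
Others bid (6, 6, 6): truth gives 26; no alternative beats it.
Others bid (6, 6, 14): truth gives 26; no alternative beats it.
(Checking all 125 profiles: 27 have a profitable deviation, 98 do not.)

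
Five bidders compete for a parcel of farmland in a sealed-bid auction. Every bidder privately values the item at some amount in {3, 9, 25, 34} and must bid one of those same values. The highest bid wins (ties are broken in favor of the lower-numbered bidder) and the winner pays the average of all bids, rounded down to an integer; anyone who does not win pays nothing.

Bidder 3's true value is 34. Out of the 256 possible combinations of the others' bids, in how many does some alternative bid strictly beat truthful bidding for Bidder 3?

36

Others bid (3, 3, 3, 3): truth gives 25; bid 9 gives 30 > 25. Violating.
Others bid (3, 3, 3, 9): truth gives 24; bid 9 gives 29 > 24. Violating.
Others bid (3, 3, 3, 25): truth gives 21; bid 25 gives 23 > 21. Violating.
Others bid (3, 3, 9, 3): truth gives 24; bid 9 gives 29 > 24. Violating.
Others bid (3, 3, 3, 34): truth gives 19; no alternative beats it.
Others bid (3, 3, 9, 34): truth gives 18; no alternative beats it.
(Checking all 256 profiles: 36 have a profitable deviation, 220 do not.)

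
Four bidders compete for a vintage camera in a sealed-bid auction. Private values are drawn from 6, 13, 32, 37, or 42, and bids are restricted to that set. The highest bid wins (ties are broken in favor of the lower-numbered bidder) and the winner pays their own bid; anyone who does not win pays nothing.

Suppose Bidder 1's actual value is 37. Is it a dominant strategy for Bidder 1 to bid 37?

No

Consider the case where Bidder 2 bids 6, Bidder 3 bids 6 and Bidder 4 bids 6.
Truthful bid 37: wins, pays 37, utility 37 - 37 = 0.
Bid 6 instead: wins, pays 6, utility 37 - 6 = 31.
Since 31 > 0, bidding 6 is strictly better here, so truthful bidding is not dominant.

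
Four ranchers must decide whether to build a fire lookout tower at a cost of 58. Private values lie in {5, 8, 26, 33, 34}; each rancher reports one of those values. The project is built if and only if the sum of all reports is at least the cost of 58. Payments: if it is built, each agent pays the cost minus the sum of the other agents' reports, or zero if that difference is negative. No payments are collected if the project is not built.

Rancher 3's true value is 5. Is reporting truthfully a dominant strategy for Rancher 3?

Yes

Check each profile of the others' reports and compare truth against every alternative report.
Others report (8, 8, 34): truth gives 0, best alternative gives -3.
Others report (8, 34, 8): truth gives 0, best alternative gives -3.
Others report (34, 8, 8): truth gives 0, best alternative gives -3.
Others report (5, 26, 33): truth gives 5, best alternative gives 5.
Others report (5, 26, 34): truth gives 5, best alternative gives 5.
Others report (5, 33, 26): truth gives 5, best alternative gives 5.
(Remaining 119 profiles checked similarly; truth is weakly best in each.)
In every case the truthful report is at least as good as any alternative, so it is a dominant strategy.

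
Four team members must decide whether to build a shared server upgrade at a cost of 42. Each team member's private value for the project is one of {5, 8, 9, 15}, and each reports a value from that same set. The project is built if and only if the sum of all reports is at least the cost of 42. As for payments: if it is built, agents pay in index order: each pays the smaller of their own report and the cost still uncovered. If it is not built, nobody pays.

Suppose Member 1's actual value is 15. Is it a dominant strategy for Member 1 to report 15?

Consider the case where Member 2 reports 5, Member 3 reports 15 and Member 4 reports 15.
Truthful report 15: project built, pays 15, utility 15 - 15 = 0.
Report 8 instead: project built, pays 8, utility 15 - 8 = 7.
Since 7 > 0, reporting 8 is strictly better here, so truthful reporting is not dominant.

No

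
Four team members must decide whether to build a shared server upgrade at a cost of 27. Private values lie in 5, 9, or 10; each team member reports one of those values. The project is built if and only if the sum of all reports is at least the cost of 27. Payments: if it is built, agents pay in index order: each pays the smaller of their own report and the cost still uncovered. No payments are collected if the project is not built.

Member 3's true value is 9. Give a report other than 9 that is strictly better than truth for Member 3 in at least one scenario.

Suppose Member 1 reports 5, Member 2 reports 9 and Member 4 reports 9.
Report 9: project built, pays 9, utility 9 - 9 = 0.
Report 5: project built, pays 5, utility 9 - 5 = 4.
So reporting 5 beats truth here (4 > 0).

5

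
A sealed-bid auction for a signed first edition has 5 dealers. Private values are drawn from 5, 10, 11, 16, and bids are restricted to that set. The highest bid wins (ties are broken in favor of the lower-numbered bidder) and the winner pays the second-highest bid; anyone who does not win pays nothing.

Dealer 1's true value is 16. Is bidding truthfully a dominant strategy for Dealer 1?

Yes

Check each profile of the others' bids and compare truth against every alternative bid.
Others bid (5, 5, 5, 5): truth gives 11, best alternative gives 11.
Others bid (5, 5, 5, 10): truth gives 6, best alternative gives 6.
Others bid (5, 5, 10, 5): truth gives 6, best alternative gives 6.
Others bid (5, 5, 10, 10): truth gives 6, best alternative gives 6.
Others bid (5, 10, 5, 5): truth gives 6, best alternative gives 6.
Others bid (5, 10, 5, 10): truth gives 6, best alternative gives 6.
(Remaining 250 profiles checked similarly; truth is weakly best in each.)
In every case the truthful bid is at least as good as any alternative, so it is a dominant strategy.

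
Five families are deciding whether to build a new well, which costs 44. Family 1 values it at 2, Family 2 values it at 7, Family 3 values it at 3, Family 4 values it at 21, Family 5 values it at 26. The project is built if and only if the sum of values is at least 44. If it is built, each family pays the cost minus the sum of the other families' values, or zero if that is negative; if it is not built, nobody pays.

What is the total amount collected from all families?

Total value 59 ≥ cost 44, so it is built.
Family 1: others sum to 57; max(0, 44 - 57) = 0.
Family 2: others sum to 52; max(0, 44 - 52) = 0.
Family 3: others sum to 56; max(0, 44 - 56) = 0.
Family 4: others sum to 38; max(0, 44 - 38) = 6.
Family 5: others sum to 33; max(0, 44 - 33) = 11.
Total collected = 0 + 0 + 0 + 6 + 11 = 17.

17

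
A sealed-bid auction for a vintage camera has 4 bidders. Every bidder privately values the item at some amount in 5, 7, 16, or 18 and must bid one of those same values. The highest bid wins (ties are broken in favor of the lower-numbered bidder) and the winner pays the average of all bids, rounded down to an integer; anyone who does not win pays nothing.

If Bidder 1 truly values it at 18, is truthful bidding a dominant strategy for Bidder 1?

No

Consider the case where Bidder 2 bids 5, Bidder 3 bids 5 and Bidder 4 bids 5.
Truthful bid 18: wins, pays 8, utility 18 - 8 = 10.
Bid 5 instead: wins, pays 5, utility 18 - 5 = 13.
Since 13 > 10, bidding 5 is strictly better here, so truthful bidding is not dominant.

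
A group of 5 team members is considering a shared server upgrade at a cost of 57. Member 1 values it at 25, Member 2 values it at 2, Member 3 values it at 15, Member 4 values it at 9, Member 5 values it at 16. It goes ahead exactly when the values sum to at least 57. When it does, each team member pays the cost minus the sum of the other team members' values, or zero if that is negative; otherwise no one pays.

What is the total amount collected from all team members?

Total value 67 ≥ cost 57, so it is built.
Member 1: others sum to 42; max(0, 57 - 42) = 15.
Member 2: others sum to 65; max(0, 57 - 65) = 0.
Member 3: others sum to 52; max(0, 57 - 52) = 5.
Member 4: others sum to 58; max(0, 57 - 58) = 0.
Member 5: others sum to 51; max(0, 57 - 51) = 6.
Total collected = 15 + 0 + 5 + 0 + 6 = 26.

26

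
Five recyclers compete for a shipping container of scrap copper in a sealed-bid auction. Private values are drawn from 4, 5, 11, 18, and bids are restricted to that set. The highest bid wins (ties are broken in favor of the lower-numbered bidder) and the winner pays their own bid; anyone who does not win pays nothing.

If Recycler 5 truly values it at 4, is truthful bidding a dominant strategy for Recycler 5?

Check each profile of the others' bids and compare truth against every alternative bid.
Others bid (4, 4, 4, 4): truth gives 0, best alternative gives -1.
Others bid (4, 4, 4, 5): truth gives 0, best alternative gives 0.
Others bid (4, 4, 4, 11): truth gives 0, best alternative gives 0.
Others bid (4, 4, 4, 18): truth gives 0, best alternative gives 0.
Others bid (4, 4, 5, 4): truth gives 0, best alternative gives 0.
Others bid (4, 4, 5, 5): truth gives 0, best alternative gives 0.
(Remaining 250 profiles checked similarly; truth is weakly best in each.)
In every case the truthful bid is at least as good as any alternative, so it is a dominant strategy.

Yes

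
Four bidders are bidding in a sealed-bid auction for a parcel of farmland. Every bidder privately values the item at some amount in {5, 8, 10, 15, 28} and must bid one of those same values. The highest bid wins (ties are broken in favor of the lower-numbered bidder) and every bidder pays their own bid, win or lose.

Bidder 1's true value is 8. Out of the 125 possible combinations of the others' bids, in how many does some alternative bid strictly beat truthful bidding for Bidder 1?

Others bid (5, 5, 5): truth gives 0; bid 5 gives 3 > 0. Violating.
Others bid (5, 5, 10): truth gives -8; bid 10 gives -2 > -8. Violating.
Others bid (5, 5, 15): truth gives -8; bid 5 gives -5 > -8. Violating.
Others bid (5, 5, 28): truth gives -8; bid 5 gives -5 > -8. Violating.
Others bid (5, 5, 8): truth gives 0; no alternative beats it.
Others bid (5, 8, 5): truth gives 0; no alternative beats it.
(Checking all 125 profiles: 118 have a profitable deviation, 7 do not.)

118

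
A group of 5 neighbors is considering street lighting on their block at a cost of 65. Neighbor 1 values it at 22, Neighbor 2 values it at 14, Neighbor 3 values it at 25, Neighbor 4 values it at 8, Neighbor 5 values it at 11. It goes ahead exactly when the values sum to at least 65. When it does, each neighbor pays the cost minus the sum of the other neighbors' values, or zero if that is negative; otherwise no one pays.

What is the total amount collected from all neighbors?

Total value 80 ≥ cost 65, so it is built.
Neighbor 1: others sum to 58; max(0, 65 - 58) = 7.
Neighbor 2: others sum to 66; max(0, 65 - 66) = 0.
Neighbor 3: others sum to 55; max(0, 65 - 55) = 10.
Neighbor 4: others sum to 72; max(0, 65 - 72) = 0.
Neighbor 5: others sum to 69; max(0, 65 - 69) = 0.
Total collected = 7 + 0 + 10 + 0 + 0 = 17.

17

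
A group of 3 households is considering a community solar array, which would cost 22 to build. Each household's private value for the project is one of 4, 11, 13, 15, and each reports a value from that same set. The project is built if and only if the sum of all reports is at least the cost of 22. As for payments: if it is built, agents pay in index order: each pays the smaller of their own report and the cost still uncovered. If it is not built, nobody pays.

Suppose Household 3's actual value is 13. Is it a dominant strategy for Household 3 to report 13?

Check each profile of the others' reports and compare truth against every alternative report.
Others report (11, 11): truth gives 13, best alternative gives 13.
Others report (11, 13): truth gives 13, best alternative gives 13.
Others report (11, 15): truth gives 13, best alternative gives 13.
Others report (13, 11): truth gives 13, best alternative gives 13.
Others report (13, 13): truth gives 13, best alternative gives 13.
Others report (13, 15): truth gives 13, best alternative gives 13.
(Remaining 10 profiles checked similarly; truth is weakly best in each.)
In every case the truthful report is at least as good as any alternative, so it is a dominant strategy.

Yes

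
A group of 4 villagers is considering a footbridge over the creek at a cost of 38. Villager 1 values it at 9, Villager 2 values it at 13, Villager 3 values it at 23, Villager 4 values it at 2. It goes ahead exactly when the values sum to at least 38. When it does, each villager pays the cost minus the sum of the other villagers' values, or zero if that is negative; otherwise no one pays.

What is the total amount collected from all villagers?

18

Total value 47 ≥ cost 38, so it is built.
Villager 1: others sum to 38; max(0, 38 - 38) = 0.
Villager 2: others sum to 34; max(0, 38 - 34) = 4.
Villager 3: others sum to 24; max(0, 38 - 24) = 14.
Villager 4: others sum to 45; max(0, 38 - 45) = 0.
Total collected = 0 + 4 + 14 + 0 = 18.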